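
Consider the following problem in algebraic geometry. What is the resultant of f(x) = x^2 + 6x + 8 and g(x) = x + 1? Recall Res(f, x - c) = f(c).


For Res(f, x - c), we evaluate f at x = c.
f(-1) = (-1)^2 + 6*(-1) + 8
= 1 - 6 + 8
= -5 + 8 = 3
Res(f, g) = 3

3


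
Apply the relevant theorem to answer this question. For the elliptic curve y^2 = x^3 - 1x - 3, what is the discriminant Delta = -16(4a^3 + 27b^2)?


Compute each component:
4a^3 = 4*(-1)^3 = 4*(-1) = -4
27b^2 = 27*(-3)^2 = 27*9 = 243
4a^3 + 27b^2 = -4 + 243 = 239
Delta = -16*239 = -3824

-3824


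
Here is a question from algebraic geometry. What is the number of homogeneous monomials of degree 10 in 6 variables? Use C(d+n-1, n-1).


The number of degree-10 monomials in 6 variables is C(d+n-1, n-1).
= C(10+6-1, 6-1) = C(15, 5)
= 3003

3003


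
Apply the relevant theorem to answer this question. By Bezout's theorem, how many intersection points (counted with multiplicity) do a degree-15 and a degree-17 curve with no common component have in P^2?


Bezout's theorem states the intersection count equals the product of degrees.
Intersection count = 15 * 17 = 255

255


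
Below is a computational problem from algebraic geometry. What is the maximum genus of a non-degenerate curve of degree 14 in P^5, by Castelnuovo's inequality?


Castelnuovo's bound: write d - 1 = m(r-1) + epsilon with 0 <= epsilon < r-1.
d - 1 = 14 - 1 = 13
r - 1 = 5 - 1 = 4
13 = 3*4 + 1, so m = 3, epsilon = 1
pi(d, r) = m(m-1)(r-1)/2 + m*epsilon
= 3*2*4/2 + 3*1
= 24/2 + 3
= 12 + 3 = 15

15


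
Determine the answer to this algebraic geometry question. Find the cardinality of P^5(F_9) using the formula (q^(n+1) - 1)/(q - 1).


P^5(F_9) has (q^(n+1) - 1)/(q - 1) points.
= 9^5 + 9^4 + 9^3 + 9^2 + 9^1 + 9^0
= 59049 + 6561 + 729 + 81 + 9 + 1
= 66430

66430


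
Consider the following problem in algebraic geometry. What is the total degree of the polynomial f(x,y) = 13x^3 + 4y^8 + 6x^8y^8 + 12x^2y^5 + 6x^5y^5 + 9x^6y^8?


Examine each term for its total degree (sum of exponents).
  Term '13x^3' has total degree 3+0 = 3.
  Term '4y^8' has total degree 0+8 = 8.
  Term '6x^8y^8' has total degree 8+8 = 16.
  Term '12x^2y^5' has total degree 2+5 = 7.
  Term '6x^5y^5' has total degree 5+5 = 10.
  Term '9x^6y^8' has total degree 6+8 = 14.
The maximum total degree among all terms is 16.

16


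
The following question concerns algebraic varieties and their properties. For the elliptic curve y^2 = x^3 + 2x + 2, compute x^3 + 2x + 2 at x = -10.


Compute x^3 + 2x + 2 at x = -10:
x^3 = (-10)^3 = -1000
2*x = 2*(-10) = -20
Sum: -1000 - 20 + 2 = -1018

-1018


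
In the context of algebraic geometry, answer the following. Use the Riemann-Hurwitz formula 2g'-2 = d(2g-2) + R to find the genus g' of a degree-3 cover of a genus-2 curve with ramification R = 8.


Riemann-Hurwitz formula: 2g' - 2 = d(2g - 2) + R
Given: d = 3, g = 2, R = 8
2g' - 2 = 3*(2*2 - 2) + 8
2g' - 2 = 3*2 + 8
2g' - 2 = 6 + 8 = 14
2g' = 16
g' = 8

8


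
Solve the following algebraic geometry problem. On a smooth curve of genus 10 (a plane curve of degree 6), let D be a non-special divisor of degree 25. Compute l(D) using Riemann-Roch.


First, compute the genus of a smooth plane curve of degree 6:
g = (d-1)(d-2)/2 = (6-1)(6-2)/2 = 10
For a non-special divisor D (i.e., h^1(D) = 0), Riemann-Roch gives:
l(D) = deg(D) - g + 1
Since deg(D) = 25 >= 2g - 1 = 19, D is non-special.
l(D) = 25 - 10 + 1 = 16

16


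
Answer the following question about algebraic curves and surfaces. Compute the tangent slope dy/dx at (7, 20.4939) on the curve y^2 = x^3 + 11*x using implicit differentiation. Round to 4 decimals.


Using implicit differentiation of y^2 = x^3 + 11*x:
2y * dy/dx = 3x^2 + 11
dy/dx = (3x^2 + 11)/(2y)
Numerator: 3*7^2 + 11 = 158
Denominator: 2*20.4939 = 40.9878
dy/dx = 158/40.9878 = 3.8548

3.8548


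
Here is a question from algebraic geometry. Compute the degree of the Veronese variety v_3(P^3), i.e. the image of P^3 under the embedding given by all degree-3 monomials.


The Veronese variety v_3(P^3) has degree d^r.
d^r = 3^3 = 27

27


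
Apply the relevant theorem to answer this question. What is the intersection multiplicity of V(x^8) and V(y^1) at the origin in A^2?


The intersection multiplicity of V(x^a) and V(y^b) at the origin is:
I(O; V(x^8), V(y^1)) = dim_k(k[x,y]/(x^8, y^1))
A basis for k[x,y]/(x^8, y^1) is the set of monomials x^i * y^j
where 0 <= i < 8 and 0 <= j < 1.
The number of such monomials is 8 * 1 = 8

8


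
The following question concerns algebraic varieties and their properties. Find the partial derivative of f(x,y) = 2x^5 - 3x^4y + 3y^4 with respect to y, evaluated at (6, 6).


df/dy = (-3)*x^4 + 4*3*y^3
At (6,6): (-3)*6^4 + 4*3*6^3
= -3888 + 2592
= -1296

-1296


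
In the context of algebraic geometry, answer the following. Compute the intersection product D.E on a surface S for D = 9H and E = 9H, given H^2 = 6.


Using bilinearity of the intersection pairing on a surface S:
(aH).(bH) = ab * (H.H)
We have H^2 = 6.
D.E = (9H).(9H) = 9*9*6
= 81*6
= 486

486


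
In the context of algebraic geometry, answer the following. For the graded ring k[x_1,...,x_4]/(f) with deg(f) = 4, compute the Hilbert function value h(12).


For R = k[x_1,...,x_n]/(f) with f homogeneous of degree e:
The Hilbert series is (1 - t^e)/(1 - t)^n.
So h(d) = C(d+n-1, n-1) - C(d-e+n-1, n-1) for d >= e.
With n=4, e=4, d=12:
C(12+4-1, 4-1) = C(15, 3) = 455
C(12-4+4-1, 4-1) = C(11, 3) = 165
h(12) = 455 - 165 = 290

290


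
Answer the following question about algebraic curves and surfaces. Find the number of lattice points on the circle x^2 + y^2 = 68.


Systematically check integer values of x where x^2 <= 68.
For each valid x, check if 68 - x^2 is a perfect square.
x=2: 68 - 4 = 64, sqrt = 8 (valid)
x=8: 68 - 64 = 4, sqrt = 2 (valid)
Total integer solutions found: 8

8


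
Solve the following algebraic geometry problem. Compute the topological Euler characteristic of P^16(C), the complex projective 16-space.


The complex projective space P^16 has one cell in each even real dimension 0, 2, ..., 32.
The cohomology groups are H^{2k}(P^16) = Z for k = 0,...,16, and 0 otherwise.
Euler characteristic = sum of Betti numbers = 1 per even-dimensional cohomology group.
chi(P^16) = 16 + 1 = 17

17


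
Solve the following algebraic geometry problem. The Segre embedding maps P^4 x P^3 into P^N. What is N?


The Segre embedding maps P^m x P^n into P^N via
all products of coordinates from each factor.
N = (m+1)(n+1) - 1
N = (4+1)(3+1) - 1
N = 5*4 - 1
N = 20 - 1 = 19

19


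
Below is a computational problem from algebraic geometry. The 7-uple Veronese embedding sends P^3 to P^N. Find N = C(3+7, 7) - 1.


The Veronese embedding v_d: P^n -> P^N maps each point to all
degree-d monomials in n+1 homogeneous coordinates.
N = C(n+d, d) - 1
N = C(3+7, 7) - 1
N = C(10, 7) - 1
C(10, 7) = 120
N = 120 - 1 = 119

119


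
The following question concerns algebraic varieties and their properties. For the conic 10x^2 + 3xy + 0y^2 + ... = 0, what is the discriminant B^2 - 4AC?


The discriminant of a conic Ax^2 + Bxy + Cy^2 + ... = 0 is B^2 - 4AC.
B^2 = 3^2 = 9
4AC = 4*10*0 = 0
Discriminant = 9 + 0 = 9

9


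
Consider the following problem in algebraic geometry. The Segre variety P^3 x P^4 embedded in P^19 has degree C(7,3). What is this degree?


The degree of the Segre variety P^3 x P^4 is C(m+n, m).
= C(7, 3)
= 35

35


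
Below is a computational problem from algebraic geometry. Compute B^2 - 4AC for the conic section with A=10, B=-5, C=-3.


The discriminant of a conic Ax^2 + Bxy + Cy^2 + ... = 0 is B^2 - 4AC.
B^2 = (-5)^2 = 25
4AC = 4*10*(-3) = -120
Discriminant = 25 + 120 = 145

145


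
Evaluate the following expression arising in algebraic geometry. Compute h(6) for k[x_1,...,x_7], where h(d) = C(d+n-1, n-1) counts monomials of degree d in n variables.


The Hilbert function for the polynomial ring in 7 variables is:
h(d) = C(d+n-1, n-1)
h(6) = C(6+7-1, 7-1) = C(12, 6)
= 12! / (6! * 6!)
= 924

924


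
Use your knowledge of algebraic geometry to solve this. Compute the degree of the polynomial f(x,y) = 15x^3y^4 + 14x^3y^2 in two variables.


Examine each term for its total degree (sum of exponents).
  Term '15x^3y^4' has total degree 3+4 = 7.
  Term '14x^3y^2' has total degree 3+2 = 5.
The maximum total degree among all terms is 7.

7


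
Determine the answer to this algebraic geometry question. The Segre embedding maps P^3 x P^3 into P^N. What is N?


The Segre embedding maps P^m x P^n into P^N via
all products of coordinates from each factor.
N = (m+1)(n+1) - 1
N = (3+1)(3+1) - 1
N = 4*4 - 1
N = 16 - 1 = 15

15


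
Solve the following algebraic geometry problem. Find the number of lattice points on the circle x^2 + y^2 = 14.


Systematically check integer values of x where x^2 <= 14.
For each valid x, check if 14 - x^2 is a perfect square.
Total integer solutions found: 0

0


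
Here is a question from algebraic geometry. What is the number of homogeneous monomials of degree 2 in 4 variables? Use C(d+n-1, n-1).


The number of degree-2 monomials in 4 variables is C(d+n-1, n-1).
= C(2+4-1, 4-1) = C(5, 3)
= 10

10


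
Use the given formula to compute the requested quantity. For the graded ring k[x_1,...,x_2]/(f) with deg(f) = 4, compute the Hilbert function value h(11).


For R = k[x_1,...,x_n]/(f) with f homogeneous of degree e:
The Hilbert series is (1 - t^e)/(1 - t)^n.
So h(d) = C(d+n-1, n-1) - C(d-e+n-1, n-1) for d >= e.
With n=2, e=4, d=11:
C(11+2-1, 2-1) = C(12, 1) = 12
C(11-4+2-1, 2-1) = C(8, 1) = 8
h(11) = 12 - 8 = 4

4


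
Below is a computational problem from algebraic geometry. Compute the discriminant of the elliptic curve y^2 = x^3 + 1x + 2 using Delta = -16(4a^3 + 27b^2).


Compute each component:
4a^3 = 4*1^3 = 4*1 = 4
27b^2 = 27*2^2 = 27*4 = 108
4a^3 + 27b^2 = 4 + 108 = 112
Delta = -16*112 = -1792

-1792


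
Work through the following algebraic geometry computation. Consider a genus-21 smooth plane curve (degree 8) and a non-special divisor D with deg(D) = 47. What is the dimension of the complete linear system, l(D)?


First, compute the genus of a smooth plane curve of degree 8:
g = (d-1)(d-2)/2 = (8-1)(8-2)/2 = 21
For a non-special divisor D (i.e., h^1(D) = 0), Riemann-Roch gives:
l(D) = deg(D) - g + 1
Since deg(D) = 47 >= 2g - 1 = 41, D is non-special.
l(D) = 47 - 21 + 1 = 27

27


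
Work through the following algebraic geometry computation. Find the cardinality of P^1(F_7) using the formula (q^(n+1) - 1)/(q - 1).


P^1(F_7) has (q^(n+1) - 1)/(q - 1) points.
= 7^1 + 7^0
= 7 + 1
= 8

8


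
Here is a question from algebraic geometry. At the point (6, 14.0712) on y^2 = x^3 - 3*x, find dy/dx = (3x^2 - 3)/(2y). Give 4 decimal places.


Using implicit differentiation of y^2 = x^3 - 3*x:
2y * dy/dx = 3x^2 - 3
dy/dx = (3x^2 - 3)/(2y)
Numerator: 3*6^2 - 3 = 105
Denominator: 2*14.0712 = 28.1424
dy/dx = 105/28.1424 = 3.7310

3.7310


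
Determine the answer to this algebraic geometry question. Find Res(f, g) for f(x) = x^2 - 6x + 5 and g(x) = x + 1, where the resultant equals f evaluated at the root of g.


For Res(f, x - c), we evaluate f at x = c.
f(-1) = (-1)^2 - 6*(-1) + 5
= 1 + 6 + 5
= 7 + 5 = 12
Res(f, g) = 12

12


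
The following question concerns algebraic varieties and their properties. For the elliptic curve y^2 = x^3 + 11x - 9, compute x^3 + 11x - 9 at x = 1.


Compute x^3 + 11x - 9 at x = 1:
x^3 = 1^3 = 1
11*x = 11*1 = 11
Sum: 1 + 11 - 9 = 3

3


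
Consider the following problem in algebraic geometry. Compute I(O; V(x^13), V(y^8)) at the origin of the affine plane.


The intersection multiplicity of V(x^a) and V(y^b) at the origin is:
I(O; V(x^13), V(y^8)) = dim_k(k[x,y]/(x^13, y^8))
A basis for k[x,y]/(x^13, y^8) is the set of monomials x^i * y^j
where 0 <= i < 13 and 0 <= j < 8.
The number of such monomials is 13 * 8 = 104

104


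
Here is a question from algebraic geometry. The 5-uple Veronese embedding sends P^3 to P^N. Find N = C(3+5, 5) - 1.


The Veronese embedding v_d: P^n -> P^N maps each point to all
degree-d monomials in n+1 homogeneous coordinates.
N = C(n+d, d) - 1
N = C(3+5, 5) - 1
N = C(8, 5) - 1
C(8, 5) = 56
N = 56 - 1 = 55

55


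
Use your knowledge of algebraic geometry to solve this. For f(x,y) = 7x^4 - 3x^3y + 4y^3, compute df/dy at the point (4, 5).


df/dy = (-3)*x^3 + 3*4*y^2
At (4,5): (-3)*4^3 + 3*4*5^2
= -192 + 300
= 108

108


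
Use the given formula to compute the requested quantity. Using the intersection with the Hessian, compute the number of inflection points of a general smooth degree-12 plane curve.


For a general smooth plane curve C of degree d, the inflection points are
the intersection of C with its Hessian curve, which has degree 3(d-2).
By Bezout, the total intersection number is d * 3(d-2) = 12 * 30 = 360.
For a general curve every flex is ordinary, so each contributes
multiplicity 1 to C·Hess(C), and the number of distinct inflection
points is 3d(d-2).
Inflection points = 3*12*(12-2) = 3*12*10 = 360

360


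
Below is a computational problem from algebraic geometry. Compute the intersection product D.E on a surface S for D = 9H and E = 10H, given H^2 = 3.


Using bilinearity of the intersection pairing on a surface S:
(aH).(bH) = ab * (H.H)
We have H^2 = 3.
D.E = (9H).(10H) = 9*10*3
= 90*3
= 270

270


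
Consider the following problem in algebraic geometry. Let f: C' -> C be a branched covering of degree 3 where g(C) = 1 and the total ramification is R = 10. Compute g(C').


Riemann-Hurwitz formula: 2g' - 2 = d(2g - 2) + R
Given: d = 3, g = 1, R = 10
2g' - 2 = 3*(2*1 - 2) + 10
2g' - 2 = 3*0 + 10
2g' - 2 = 0 + 10 = 10
2g' = 12
g' = 6

6


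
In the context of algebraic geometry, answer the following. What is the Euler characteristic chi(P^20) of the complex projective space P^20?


The complex projective space P^20 has one cell in each even real dimension 0, 2, ..., 40.
The cohomology groups are H^{2k}(P^20) = Z for k = 0,...,20, and 0 otherwise.
Euler characteristic = sum of Betti numbers = 1 per even-dimensional cohomology group.
chi(P^20) = 20 + 1 = 21

21


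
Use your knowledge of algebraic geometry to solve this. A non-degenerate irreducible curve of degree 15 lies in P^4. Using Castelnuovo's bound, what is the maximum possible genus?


Castelnuovo's bound: write d - 1 = m(r-1) + epsilon with 0 <= epsilon < r-1.
d - 1 = 15 - 1 = 14
r - 1 = 4 - 1 = 3
14 = 4*3 + 2, so m = 4, epsilon = 2
pi(d, r) = m(m-1)(r-1)/2 + m*epsilon
= 4*3*3/2 + 4*2
= 36/2 + 8
= 18 + 8 = 26

26


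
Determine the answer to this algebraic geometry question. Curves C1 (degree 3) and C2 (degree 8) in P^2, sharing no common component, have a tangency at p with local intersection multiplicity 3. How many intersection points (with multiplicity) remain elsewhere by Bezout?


By Bezout's theorem, the total intersection number is d1 * d2.
Total = 3 * 8 = 24
Intersection multiplicity at p = 3
Remaining intersections = 24 - 3 = 21

21


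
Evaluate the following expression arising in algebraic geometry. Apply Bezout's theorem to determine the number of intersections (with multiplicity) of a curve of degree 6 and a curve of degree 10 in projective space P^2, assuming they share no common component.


Bezout's theorem states the intersection count equals the product of degrees.
Intersection count = 6 * 10 = 60

60


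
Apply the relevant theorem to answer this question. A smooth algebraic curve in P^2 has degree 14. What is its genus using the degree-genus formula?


Using the genus formula for smooth plane curves:
g = (d-1)(d-2)/2
g = (14-1)(14-2)/2
g = 13*12/2
g = 156/2 = 78

78


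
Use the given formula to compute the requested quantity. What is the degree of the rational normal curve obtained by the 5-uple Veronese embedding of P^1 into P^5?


The rational normal curve in P^5 is the image of P^1 under the 5-uple Veronese.
A general hyperplane in P^5 pulls back to a degree-5 form on P^1, which has 5 zeros,
so the curve meets a general hyperplane in 5 points. Degree = 5.

5


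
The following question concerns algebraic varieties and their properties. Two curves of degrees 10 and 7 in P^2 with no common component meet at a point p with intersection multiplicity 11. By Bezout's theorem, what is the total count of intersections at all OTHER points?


By Bezout's theorem, the total intersection number is d1 * d2.
Total = 10 * 7 = 70
Intersection multiplicity at p = 11
Remaining intersections = 70 - 11 = 59

59


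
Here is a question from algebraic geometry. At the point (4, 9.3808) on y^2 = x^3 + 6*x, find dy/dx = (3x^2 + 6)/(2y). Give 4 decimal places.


Using implicit differentiation of y^2 = x^3 + 6*x:
2y * dy/dx = 3x^2 + 6
dy/dx = (3x^2 + 6)/(2y)
Numerator: 3*4^2 + 6 = 54
Denominator: 2*9.3808 = 18.7616
dy/dx = 54/18.7616 = 2.8782

2.8782


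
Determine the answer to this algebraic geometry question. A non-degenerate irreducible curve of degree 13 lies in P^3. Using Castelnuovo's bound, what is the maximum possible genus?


Castelnuovo's bound: write d - 1 = m(r-1) + epsilon with 0 <= epsilon < r-1.
d - 1 = 13 - 1 = 12
r - 1 = 3 - 1 = 2
12 = 6*2 + 0, so m = 6, epsilon = 0
pi(d, r) = m(m-1)(r-1)/2 + m*epsilon
= 6*5*2/2 + 6*0
= 60/2 + 0
= 30 + 0 = 30

30


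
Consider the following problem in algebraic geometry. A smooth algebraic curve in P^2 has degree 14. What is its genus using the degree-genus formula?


Using the genus formula for smooth plane curves:
g = (d-1)(d-2)/2
g = (14-1)(14-2)/2
g = 13*12/2
g = 156/2 = 78

78


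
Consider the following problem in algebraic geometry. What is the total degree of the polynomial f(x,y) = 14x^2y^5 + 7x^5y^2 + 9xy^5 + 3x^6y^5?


Examine each term for its total degree (sum of exponents).
  Term '14x^2y^5' has total degree 2+5 = 7.
  Term '7x^5y^2' has total degree 5+2 = 7.
  Term '9xy^5' has total degree 1+5 = 6.
  Term '3x^6y^5' has total degree 6+5 = 11.
The maximum total degree among all terms is 11.

11


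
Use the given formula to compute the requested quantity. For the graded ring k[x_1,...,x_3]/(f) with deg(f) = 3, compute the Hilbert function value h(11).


For R = k[x_1,...,x_n]/(f) with f homogeneous of degree e:
The Hilbert series is (1 - t^e)/(1 - t)^n.
So h(d) = C(d+n-1, n-1) - C(d-e+n-1, n-1) for d >= e.
With n=3, e=3, d=11:
C(11+3-1, 3-1) = C(13, 2) = 78
C(11-3+3-1, 3-1) = C(10, 2) = 45
h(11) = 78 - 45 = 33

33


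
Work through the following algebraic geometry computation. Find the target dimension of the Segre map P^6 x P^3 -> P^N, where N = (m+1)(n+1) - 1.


The Segre embedding maps P^m x P^n into P^N via
all products of coordinates from each factor.
N = (m+1)(n+1) - 1
N = (6+1)(3+1) - 1
N = 7*4 - 1
N = 28 - 1 = 27

27


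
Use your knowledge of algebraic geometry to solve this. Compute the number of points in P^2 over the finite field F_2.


P^2(F_2) has (q^(n+1) - 1)/(q - 1) points.
= 2^2 + 2^1 + 2^0
= 4 + 2 + 1
= 7

7


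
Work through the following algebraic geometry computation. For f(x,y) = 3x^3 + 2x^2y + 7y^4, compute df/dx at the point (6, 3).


df/dx = 3*3*x^2 + 2*2*x^1*y
At (6,3): 3*3*6^2 + 2*2*6^1*3
= 324 + 72
= 396

396


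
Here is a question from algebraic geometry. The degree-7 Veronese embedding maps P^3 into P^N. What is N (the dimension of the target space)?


The Veronese embedding v_d: P^n -> P^N maps each point to all
degree-d monomials in n+1 homogeneous coordinates.
N = C(n+d, d) - 1
N = C(3+7, 7) - 1
N = C(10, 7) - 1
C(10, 7) = 120
N = 120 - 1 = 119

119


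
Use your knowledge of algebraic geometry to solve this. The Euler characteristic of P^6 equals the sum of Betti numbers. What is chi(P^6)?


The complex projective space P^6 has one cell in each even real dimension 0, 2, ..., 12.
The cohomology groups are H^{2k}(P^6) = Z for k = 0,...,6, and 0 otherwise.
Euler characteristic = sum of Betti numbers = 1 per even-dimensional cohomology group.
chi(P^6) = 6 + 1 = 7

7


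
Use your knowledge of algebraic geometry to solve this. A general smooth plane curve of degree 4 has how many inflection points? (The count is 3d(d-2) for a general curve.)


For a general smooth plane curve C of degree d, the inflection points are
the intersection of C with its Hessian curve, which has degree 3(d-2).
By Bezout, the total intersection number is d * 3(d-2) = 4 * 6 = 24.
For a general curve every flex is ordinary, so each contributes
multiplicity 1 to C·Hess(C), and the number of distinct inflection
points is 3d(d-2).
Inflection points = 3*4*(4-2) = 3*4*2 = 24

24


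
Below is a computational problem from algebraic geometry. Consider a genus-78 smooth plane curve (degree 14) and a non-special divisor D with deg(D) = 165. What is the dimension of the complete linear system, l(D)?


First, compute the genus of a smooth plane curve of degree 14:
g = (d-1)(d-2)/2 = (14-1)(14-2)/2 = 78
For a non-special divisor D (i.e., h^1(D) = 0), Riemann-Roch gives:
l(D) = deg(D) - g + 1
Since deg(D) = 165 >= 2g - 1 = 155, D is non-special.
l(D) = 165 - 78 + 1 = 88

88


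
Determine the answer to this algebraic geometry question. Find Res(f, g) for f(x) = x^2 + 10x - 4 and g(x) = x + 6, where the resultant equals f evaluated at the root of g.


For Res(f, x - c), we evaluate f at x = c.
f(-6) = (-6)^2 + 10*(-6) - 4
= 36 - 60 - 4
= -24 - 4 = -28
Res(f, g) = -28

-28


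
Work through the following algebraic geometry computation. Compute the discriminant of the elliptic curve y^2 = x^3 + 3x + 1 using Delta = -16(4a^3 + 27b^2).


Compute each component:
4a^3 = 4*3^3 = 4*27 = 108
27b^2 = 27*1^2 = 27*1 = 27
4a^3 + 27b^2 = 108 + 27 = 135
Delta = -16*135 = -2160

-2160


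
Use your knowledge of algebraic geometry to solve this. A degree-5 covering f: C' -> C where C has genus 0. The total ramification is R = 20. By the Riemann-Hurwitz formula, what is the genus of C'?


Riemann-Hurwitz formula: 2g' - 2 = d(2g - 2) + R
Given: d = 5, g = 0, R = 20
2g' - 2 = 5*(2*0 - 2) + 20
2g' - 2 = 5*(-2) + 20
2g' - 2 = -10 + 20 = 10
2g' = 12
g' = 6

6


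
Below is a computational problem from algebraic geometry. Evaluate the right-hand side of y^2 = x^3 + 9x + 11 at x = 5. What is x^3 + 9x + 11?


Compute x^3 + 9x + 11 at x = 5:
x^3 = 5^3 = 125
9*x = 9*5 = 45
Sum: 125 + 45 + 11 = 181

181


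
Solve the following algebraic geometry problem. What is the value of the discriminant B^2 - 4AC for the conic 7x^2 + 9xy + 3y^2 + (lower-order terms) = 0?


The discriminant of a conic Ax^2 + Bxy + Cy^2 + ... = 0 is B^2 - 4AC.
B^2 = 9^2 = 81
4AC = 4*7*3 = 84
Discriminant = 81 - 84 = -3

-3


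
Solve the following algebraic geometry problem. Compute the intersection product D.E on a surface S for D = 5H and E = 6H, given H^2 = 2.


Using bilinearity of the intersection pairing on a surface S:
(aH).(bH) = ab * (H.H)
We have H^2 = 2.
D.E = (5H).(6H) = 5*6*2
= 30*2
= 60

60


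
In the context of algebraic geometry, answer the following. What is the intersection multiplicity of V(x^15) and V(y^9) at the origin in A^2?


The intersection multiplicity of V(x^a) and V(y^b) at the origin is:
I(O; V(x^15), V(y^9)) = dim_k(k[x,y]/(x^15, y^9))
A basis for k[x,y]/(x^15, y^9) is the set of monomials x^i * y^j
where 0 <= i < 15 and 0 <= j < 9.
The number of such monomials is 15 * 9 = 135

135


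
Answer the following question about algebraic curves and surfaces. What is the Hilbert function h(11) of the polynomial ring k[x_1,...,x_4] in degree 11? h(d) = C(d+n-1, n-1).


The Hilbert function for the polynomial ring in 4 variables is:
h(d) = C(d+n-1, n-1)
h(11) = C(11+4-1, 4-1) = C(14, 3)
= 14! / (3! * 11!)
= 364

364


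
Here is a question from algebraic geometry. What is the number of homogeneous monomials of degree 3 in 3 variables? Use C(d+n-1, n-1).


The number of degree-3 monomials in 3 variables is C(d+n-1, n-1).
= C(3+3-1, 3-1) = C(5, 2)
= 10

10


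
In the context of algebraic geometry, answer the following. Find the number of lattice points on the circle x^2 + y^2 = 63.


Systematically check integer values of x where x^2 <= 63.
For each valid x, check if 63 - x^2 is a perfect square.
Total integer solutions found: 0

0


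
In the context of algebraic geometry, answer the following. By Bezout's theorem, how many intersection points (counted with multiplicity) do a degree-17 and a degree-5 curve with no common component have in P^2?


Bezout's theorem states the intersection count equals the product of degrees.
Intersection count = 17 * 5 = 85

85


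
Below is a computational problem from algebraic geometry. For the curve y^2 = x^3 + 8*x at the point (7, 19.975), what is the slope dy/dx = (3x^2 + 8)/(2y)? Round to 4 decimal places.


Using implicit differentiation of y^2 = x^3 + 8*x:
2y * dy/dx = 3x^2 + 8
dy/dx = (3x^2 + 8)/(2y)
Numerator: 3*7^2 + 8 = 155
Denominator: 2*19.975 = 39.95
dy/dx = 155/39.95 = 3.8798

3.8798


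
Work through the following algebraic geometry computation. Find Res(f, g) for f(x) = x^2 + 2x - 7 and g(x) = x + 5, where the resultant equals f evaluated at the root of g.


For Res(f, x - c), we evaluate f at x = c.
f(-5) = (-5)^2 + 2*(-5) - 7
= 25 - 10 - 7
= 15 - 7 = 8
Res(f, g) = 8

8


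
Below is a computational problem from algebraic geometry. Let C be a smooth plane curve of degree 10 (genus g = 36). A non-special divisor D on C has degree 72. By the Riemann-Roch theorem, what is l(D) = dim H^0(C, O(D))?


First, compute the genus of a smooth plane curve of degree 10:
g = (d-1)(d-2)/2 = (10-1)(10-2)/2 = 36
For a non-special divisor D (i.e., h^1(D) = 0), Riemann-Roch gives:
l(D) = deg(D) - g + 1
Since deg(D) = 72 >= 2g - 1 = 71, D is non-special.
l(D) = 72 - 36 + 1 = 37

37


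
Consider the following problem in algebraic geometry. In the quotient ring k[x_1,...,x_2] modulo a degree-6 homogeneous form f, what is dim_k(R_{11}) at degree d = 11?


For R = k[x_1,...,x_n]/(f) with f homogeneous of degree e:
The Hilbert series is (1 - t^e)/(1 - t)^n.
So h(d) = C(d+n-1, n-1) - C(d-e+n-1, n-1) for d >= e.
With n=2, e=6, d=11:
C(11+2-1, 2-1) = C(12, 1) = 12
C(11-6+2-1, 2-1) = C(6, 1) = 6
h(11) = 12 - 6 = 6

6


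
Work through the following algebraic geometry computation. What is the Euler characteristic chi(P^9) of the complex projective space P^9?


The complex projective space P^9 has one cell in each even real dimension 0, 2, ..., 18.
The cohomology groups are H^{2k}(P^9) = Z for k = 0,...,9, and 0 otherwise.
Euler characteristic = sum of Betti numbers = 1 per even-dimensional cohomology group.
chi(P^9) = 9 + 1 = 10

10


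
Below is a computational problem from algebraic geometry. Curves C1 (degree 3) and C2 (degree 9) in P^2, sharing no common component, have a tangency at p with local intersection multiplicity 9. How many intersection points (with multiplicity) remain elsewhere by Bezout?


By Bezout's theorem, the total intersection number is d1 * d2.
Total = 3 * 9 = 27
Intersection multiplicity at p = 9
Remaining intersections = 27 - 9 = 18

18


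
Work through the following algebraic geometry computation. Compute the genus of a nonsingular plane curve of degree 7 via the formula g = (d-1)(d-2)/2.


Using the genus formula for smooth plane curves:
g = (d-1)(d-2)/2
g = (7-1)(7-2)/2
g = 6*5/2
g = 30/2 = 15

15


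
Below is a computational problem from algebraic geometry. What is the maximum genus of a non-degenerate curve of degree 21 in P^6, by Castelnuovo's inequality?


Castelnuovo's bound: write d - 1 = m(r-1) + epsilon with 0 <= epsilon < r-1.
d - 1 = 21 - 1 = 20
r - 1 = 6 - 1 = 5
20 = 4*5 + 0, so m = 4, epsilon = 0
pi(d, r) = m(m-1)(r-1)/2 + m*epsilon
= 4*3*5/2 + 4*0
= 60/2 + 0
= 30 + 0 = 30

30


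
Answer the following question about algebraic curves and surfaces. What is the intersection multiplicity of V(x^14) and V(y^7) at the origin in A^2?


The intersection multiplicity of V(x^a) and V(y^b) at the origin is:
I(O; V(x^14), V(y^7)) = dim_k(k[x,y]/(x^14, y^7))
A basis for k[x,y]/(x^14, y^7) is the set of monomials x^i * y^j
where 0 <= i < 14 and 0 <= j < 7.
The number of such monomials is 14 * 7 = 98

98


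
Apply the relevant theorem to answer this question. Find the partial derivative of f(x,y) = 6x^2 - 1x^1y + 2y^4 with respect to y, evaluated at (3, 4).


df/dy = (-1)*x^1 + 4*2*y^3
At (3,4): (-1)*3^1 + 4*2*4^3
= -3 + 512
= 509

509


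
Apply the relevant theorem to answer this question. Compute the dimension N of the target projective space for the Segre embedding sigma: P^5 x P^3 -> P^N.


The Segre embedding maps P^m x P^n into P^N via
all products of coordinates from each factor.
N = (m+1)(n+1) - 1
N = (5+1)(3+1) - 1
N = 6*4 - 1
N = 24 - 1 = 23

23


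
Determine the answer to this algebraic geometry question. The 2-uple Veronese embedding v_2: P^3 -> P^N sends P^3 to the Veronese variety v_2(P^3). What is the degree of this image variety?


The Veronese variety v_2(P^3) has degree d^r.
d^r = 2^3 = 8

8


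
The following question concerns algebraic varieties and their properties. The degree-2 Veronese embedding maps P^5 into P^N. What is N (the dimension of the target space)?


The Veronese embedding v_d: P^n -> P^N maps each point to all
degree-d monomials in n+1 homogeneous coordinates.
N = C(n+d, d) - 1
N = C(5+2, 2) - 1
N = C(7, 2) - 1
C(7, 2) = 21
N = 21 - 1 = 20

20


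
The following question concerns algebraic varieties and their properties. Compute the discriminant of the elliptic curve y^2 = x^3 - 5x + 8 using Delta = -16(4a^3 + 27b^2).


Compute each component:
4a^3 = 4*(-5)^3 = 4*(-125) = -500
27b^2 = 27*8^2 = 27*64 = 1728
4a^3 + 27b^2 = -500 + 1728 = 1228
Delta = -16*1228 = -19648

-19648


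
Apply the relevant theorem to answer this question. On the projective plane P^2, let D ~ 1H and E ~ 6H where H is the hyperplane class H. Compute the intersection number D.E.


Using bilinearity of the intersection pairing on the projective plane P^2:
(aH).(bH) = ab * (H.H)
We have H^2 = 1 (Bezout).
D.E = (1H).(6H) = 1*6*1
= 6*1
= 6

6


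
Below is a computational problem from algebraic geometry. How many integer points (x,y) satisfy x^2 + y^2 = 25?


Systematically check integer values of x where x^2 <= 25.
For each valid x, check if 25 - x^2 is a perfect square.
x=0: 25 - 0 = 25, sqrt = 5 (valid)
x=3: 25 - 9 = 16, sqrt = 4 (valid)
x=4: 25 - 16 = 9, sqrt = 3 (valid)
x=5: 25 - 25 = 0, sqrt = 0 (valid)
Total integer solutions found: 12

12


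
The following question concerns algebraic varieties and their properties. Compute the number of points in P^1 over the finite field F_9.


P^1(F_9) has (q^(n+1) - 1)/(q - 1) points.
= 9^1 + 9^0
= 9 + 1
= 10

10


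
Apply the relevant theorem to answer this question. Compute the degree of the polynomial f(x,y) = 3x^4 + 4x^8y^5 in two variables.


Examine each term for its total degree (sum of exponents).
  Term '3x^4' has total degree 4+0 = 4.
  Term '4x^8y^5' has total degree 8+5 = 13.
The maximum total degree among all terms is 13.

13


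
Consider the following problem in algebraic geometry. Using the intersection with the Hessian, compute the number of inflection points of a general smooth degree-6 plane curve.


For a general smooth plane curve C of degree d, the inflection points are
the intersection of C with its Hessian curve, which has degree 3(d-2).
By Bezout, the total intersection number is d * 3(d-2) = 6 * 12 = 72.
For a general curve every flex is ordinary, so each contributes
multiplicity 1 to C·Hess(C), and the number of distinct inflection
points is 3d(d-2).
Inflection points = 3*6*(6-2) = 3*6*4 = 72

72


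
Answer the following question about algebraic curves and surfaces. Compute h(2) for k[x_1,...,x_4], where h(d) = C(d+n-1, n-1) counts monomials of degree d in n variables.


The Hilbert function for the polynomial ring in 4 variables is:
h(d) = C(d+n-1, n-1)
h(2) = C(2+4-1, 4-1) = C(5, 3)
= 5! / (3! * 2!)
= 10

10


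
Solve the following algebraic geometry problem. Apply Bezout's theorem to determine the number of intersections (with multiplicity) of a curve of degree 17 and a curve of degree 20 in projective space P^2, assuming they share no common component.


Bezout's theorem states the intersection count equals the product of degrees.
Intersection count = 17 * 20 = 340

340


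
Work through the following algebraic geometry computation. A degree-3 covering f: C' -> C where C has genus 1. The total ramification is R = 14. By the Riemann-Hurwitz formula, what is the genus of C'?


Riemann-Hurwitz formula: 2g' - 2 = d(2g - 2) + R
Given: d = 3, g = 1, R = 14
2g' - 2 = 3*(2*1 - 2) + 14
2g' - 2 = 3*0 + 14
2g' - 2 = 0 + 14 = 14
2g' = 16
g' = 8

8


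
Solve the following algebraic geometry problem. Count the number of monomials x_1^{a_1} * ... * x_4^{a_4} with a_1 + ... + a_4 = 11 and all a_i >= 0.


The number of degree-11 monomials in 4 variables is C(d+n-1, n-1).
= C(11+4-1, 4-1) = C(14, 3)
= 364

364


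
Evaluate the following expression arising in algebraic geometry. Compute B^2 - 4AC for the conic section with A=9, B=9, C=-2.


The discriminant of a conic Ax^2 + Bxy + Cy^2 + ... = 0 is B^2 - 4AC.
B^2 = 9^2 = 81
4AC = 4*9*(-2) = -72
Discriminant = 81 + 72 = 153

153


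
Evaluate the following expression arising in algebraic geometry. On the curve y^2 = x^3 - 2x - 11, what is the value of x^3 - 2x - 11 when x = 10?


Compute x^3 - 2x - 11 at x = 10:
x^3 = 10^3 = 1000
(-2)*x = (-2)*10 = -20
Sum: 1000 - 20 - 11 = 969

969


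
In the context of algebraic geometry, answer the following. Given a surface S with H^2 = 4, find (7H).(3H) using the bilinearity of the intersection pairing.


Using bilinearity of the intersection pairing on a surface S:
(aH).(bH) = ab * (H.H)
We have H^2 = 4.
D.E = (7H).(3H) = 7*3*4
= 21*4
= 84

84


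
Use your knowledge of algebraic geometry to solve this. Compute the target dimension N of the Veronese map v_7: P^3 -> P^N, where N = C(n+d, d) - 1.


The Veronese embedding v_d: P^n -> P^N maps each point to all
degree-d monomials in n+1 homogeneous coordinates.
N = C(n+d, d) - 1
N = C(3+7, 7) - 1
N = C(10, 7) - 1
C(10, 7) = 120
N = 120 - 1 = 119

119


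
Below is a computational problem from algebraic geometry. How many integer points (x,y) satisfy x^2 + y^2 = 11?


Systematically check integer values of x where x^2 <= 11.
For each valid x, check if 11 - x^2 is a perfect square.
Total integer solutions found: 0

0


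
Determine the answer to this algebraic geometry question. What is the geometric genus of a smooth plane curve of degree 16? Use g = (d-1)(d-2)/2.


Using the genus formula for smooth plane curves:
g = (d-1)(d-2)/2
g = (16-1)(16-2)/2
g = 15*14/2
g = 210/2 = 105

105


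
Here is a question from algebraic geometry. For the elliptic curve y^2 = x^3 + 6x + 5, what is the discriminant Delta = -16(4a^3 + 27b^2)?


Compute each component:
4a^3 = 4*6^3 = 4*216 = 864
27b^2 = 27*5^2 = 27*25 = 675
4a^3 + 27b^2 = 864 + 675 = 1539
Delta = -16*1539 = -24624

-24624


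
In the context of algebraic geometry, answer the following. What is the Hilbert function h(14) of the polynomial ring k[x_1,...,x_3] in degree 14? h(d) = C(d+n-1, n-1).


The Hilbert function for the polynomial ring in 3 variables is:
h(d) = C(d+n-1, n-1)
h(14) = C(14+3-1, 3-1) = C(16, 2)
= 16! / (2! * 14!)
= 120

120


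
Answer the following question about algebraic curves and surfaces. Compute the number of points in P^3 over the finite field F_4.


P^3(F_4) has (q^(n+1) - 1)/(q - 1) points.
= 4^3 + 4^2 + 4^1 + 4^0
= 64 + 16 + 4 + 1
= 85

85


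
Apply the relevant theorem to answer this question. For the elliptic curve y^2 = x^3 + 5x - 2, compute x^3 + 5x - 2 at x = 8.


Compute x^3 + 5x - 2 at x = 8:
x^3 = 8^3 = 512
5*x = 5*8 = 40
Sum: 512 + 40 - 2 = 550

550


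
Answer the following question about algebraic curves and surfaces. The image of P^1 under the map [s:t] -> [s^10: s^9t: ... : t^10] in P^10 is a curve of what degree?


The rational normal curve in P^10 is the image of P^1 under the 10-uple Veronese.
A general hyperplane in P^10 pulls back to a degree-10 form on P^1, which has 10 zeros,
so the curve meets a general hyperplane in 10 points. Degree = 10.

10


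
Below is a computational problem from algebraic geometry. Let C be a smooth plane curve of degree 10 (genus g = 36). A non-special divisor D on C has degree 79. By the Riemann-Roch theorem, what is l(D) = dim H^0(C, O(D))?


First, compute the genus of a smooth plane curve of degree 10:
g = (d-1)(d-2)/2 = (10-1)(10-2)/2 = 36
For a non-special divisor D (i.e., h^1(D) = 0), Riemann-Roch gives:
l(D) = deg(D) - g + 1
Since deg(D) = 79 >= 2g - 1 = 71, D is non-special.
l(D) = 79 - 36 + 1 = 44

44


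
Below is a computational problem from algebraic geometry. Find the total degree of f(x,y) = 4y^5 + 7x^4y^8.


Examine each term for its total degree (sum of exponents).
  Term '4y^5' has total degree 0+5 = 5.
  Term '7x^4y^8' has total degree 4+8 = 12.
The maximum total degree among all terms is 12.

12


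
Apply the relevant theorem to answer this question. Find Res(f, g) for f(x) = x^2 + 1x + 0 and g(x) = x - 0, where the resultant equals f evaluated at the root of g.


For Res(f, x - c), we evaluate f at x = c.
f(0) = 0^2 + 1*0 + 0
= 0 + 0 + 0
= 0 + 0 = 0
Res(f, g) = 0

0


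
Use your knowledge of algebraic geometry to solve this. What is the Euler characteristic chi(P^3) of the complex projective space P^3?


The complex projective space P^3 has one cell in each even real dimension 0, 2, ..., 6.
The cohomology groups are H^{2k}(P^3) = Z for k = 0,...,3, and 0 otherwise.
Euler characteristic = sum of Betti numbers = 1 per even-dimensional cohomology group.
chi(P^3) = 3 + 1 = 4

4


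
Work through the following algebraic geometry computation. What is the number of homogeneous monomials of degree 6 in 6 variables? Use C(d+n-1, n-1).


The number of degree-6 monomials in 6 variables is C(d+n-1, n-1).
= C(6+6-1, 6-1) = C(11, 5)
= 462

462


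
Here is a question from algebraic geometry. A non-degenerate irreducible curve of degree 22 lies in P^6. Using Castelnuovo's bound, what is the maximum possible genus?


Castelnuovo's bound: write d - 1 = m(r-1) + epsilon with 0 <= epsilon < r-1.
d - 1 = 22 - 1 = 21
r - 1 = 6 - 1 = 5
21 = 4*5 + 1, so m = 4, epsilon = 1
pi(d, r) = m(m-1)(r-1)/2 + m*epsilon
= 4*3*5/2 + 4*1
= 60/2 + 4
= 30 + 4 = 34

34


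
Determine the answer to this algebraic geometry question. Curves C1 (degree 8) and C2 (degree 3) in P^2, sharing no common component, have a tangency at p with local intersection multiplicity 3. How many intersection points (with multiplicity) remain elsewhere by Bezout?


By Bezout's theorem, the total intersection number is d1 * d2.
Total = 8 * 3 = 24
Intersection multiplicity at p = 3
Remaining intersections = 24 - 3 = 21

21


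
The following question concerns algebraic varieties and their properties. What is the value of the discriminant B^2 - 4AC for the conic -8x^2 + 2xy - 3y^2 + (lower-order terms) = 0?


The discriminant of a conic Ax^2 + Bxy + Cy^2 + ... = 0 is B^2 - 4AC.
B^2 = 2^2 = 4
4AC = 4*(-8)*(-3) = 96
Discriminant = 4 - 96 = -92

-92


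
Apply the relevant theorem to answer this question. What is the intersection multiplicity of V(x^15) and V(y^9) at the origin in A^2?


The intersection multiplicity of V(x^a) and V(y^b) at the origin is:
I(O; V(x^15), V(y^9)) = dim_k(k[x,y]/(x^15, y^9))
A basis for k[x,y]/(x^15, y^9) is the set of monomials x^i * y^j
where 0 <= i < 15 and 0 <= j < 9.
The number of such monomials is 15 * 9 = 135

135


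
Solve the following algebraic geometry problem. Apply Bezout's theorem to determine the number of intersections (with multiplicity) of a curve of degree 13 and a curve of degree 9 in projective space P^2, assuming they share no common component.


Bezout's theorem states the intersection count equals the product of degrees.
Intersection count = 13 * 9 = 117

117
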